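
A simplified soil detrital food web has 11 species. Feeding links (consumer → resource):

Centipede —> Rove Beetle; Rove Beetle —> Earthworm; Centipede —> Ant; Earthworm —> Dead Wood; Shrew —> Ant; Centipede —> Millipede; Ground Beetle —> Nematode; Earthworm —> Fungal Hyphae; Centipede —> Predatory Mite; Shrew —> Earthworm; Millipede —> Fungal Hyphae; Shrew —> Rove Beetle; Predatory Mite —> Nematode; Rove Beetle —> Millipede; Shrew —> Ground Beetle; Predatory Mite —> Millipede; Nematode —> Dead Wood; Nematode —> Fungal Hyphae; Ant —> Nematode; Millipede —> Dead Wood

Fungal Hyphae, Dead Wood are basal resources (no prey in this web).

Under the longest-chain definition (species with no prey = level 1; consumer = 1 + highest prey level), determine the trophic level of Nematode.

Fungal Hyphae has no prey (basal) → level 1.
Nematode eats Fungal Hyphae (level 1); other prey at levels: Dead Wood 1 → level 2.

Trophic level 2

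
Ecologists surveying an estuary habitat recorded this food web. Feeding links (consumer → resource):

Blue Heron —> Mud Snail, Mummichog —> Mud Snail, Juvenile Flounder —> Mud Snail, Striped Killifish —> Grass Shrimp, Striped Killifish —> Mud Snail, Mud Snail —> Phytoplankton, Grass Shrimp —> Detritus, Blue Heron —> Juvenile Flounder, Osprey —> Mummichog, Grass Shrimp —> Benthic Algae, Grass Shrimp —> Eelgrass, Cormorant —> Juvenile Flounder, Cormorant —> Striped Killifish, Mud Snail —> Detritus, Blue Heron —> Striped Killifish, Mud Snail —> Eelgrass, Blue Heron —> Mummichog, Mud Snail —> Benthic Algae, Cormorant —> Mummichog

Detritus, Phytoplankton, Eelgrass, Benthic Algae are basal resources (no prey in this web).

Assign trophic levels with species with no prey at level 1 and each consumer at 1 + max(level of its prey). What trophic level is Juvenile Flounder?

Detritus has no prey (basal) → level 1.
Mud Snail eats Detritus (level 1); other prey at levels: Phytoplankton 1, Eelgrass 1, Benthic Algae 1 → level 2.
Juvenile Flounder eats Mud Snail → level 3.

Trophic level 3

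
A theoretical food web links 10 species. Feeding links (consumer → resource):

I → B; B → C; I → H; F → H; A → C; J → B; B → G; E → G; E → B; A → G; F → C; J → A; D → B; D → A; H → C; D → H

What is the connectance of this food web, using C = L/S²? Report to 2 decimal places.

C = 0.16

The web has S = 10 species and L = 16 feeding links.
C = L / S² = 16 / 100 = 0.1600 ≈ 0.16.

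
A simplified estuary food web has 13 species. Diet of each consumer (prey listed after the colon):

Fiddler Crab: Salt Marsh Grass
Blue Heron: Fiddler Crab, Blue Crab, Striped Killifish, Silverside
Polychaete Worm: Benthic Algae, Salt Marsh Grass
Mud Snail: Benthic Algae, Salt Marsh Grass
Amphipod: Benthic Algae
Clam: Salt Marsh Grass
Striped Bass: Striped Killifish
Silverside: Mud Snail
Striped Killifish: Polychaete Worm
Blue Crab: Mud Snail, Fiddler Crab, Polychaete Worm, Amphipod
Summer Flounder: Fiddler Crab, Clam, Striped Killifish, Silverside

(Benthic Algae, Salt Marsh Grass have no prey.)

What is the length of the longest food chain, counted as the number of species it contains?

4 species

One longest chain: Benthic Algae → Polychaete Worm → Striped Killifish → Striped Bass.
It has 4 species and 3 links.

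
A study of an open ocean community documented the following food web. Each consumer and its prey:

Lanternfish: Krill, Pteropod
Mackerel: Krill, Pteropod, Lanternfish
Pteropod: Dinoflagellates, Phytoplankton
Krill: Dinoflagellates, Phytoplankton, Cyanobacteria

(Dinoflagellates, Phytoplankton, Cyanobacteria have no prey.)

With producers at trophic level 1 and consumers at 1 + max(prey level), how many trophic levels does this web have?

Producers (level 1): Dinoflagellates, Phytoplankton, Cyanobacteria.
Dinoflagellates → Krill → Lanternfish → Mackerel gives Mackerel level 4.
No species has a prey at level 4, so no species reaches level 5.

4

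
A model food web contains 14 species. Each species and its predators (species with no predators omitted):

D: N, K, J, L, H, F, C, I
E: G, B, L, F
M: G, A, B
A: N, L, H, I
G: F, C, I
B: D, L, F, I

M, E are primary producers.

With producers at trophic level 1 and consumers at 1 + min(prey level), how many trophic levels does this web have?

Producers (level 1): M, E.
Following each consumer down to its lowest-level prey: M → B → D → K (levels 1 through 4).
All prey of K (D 3) are at level 3 or above, so K is at level 1 + 3 = 4.
Every consumer has at least one prey at level 3 or below, so none exceeds level 4.

4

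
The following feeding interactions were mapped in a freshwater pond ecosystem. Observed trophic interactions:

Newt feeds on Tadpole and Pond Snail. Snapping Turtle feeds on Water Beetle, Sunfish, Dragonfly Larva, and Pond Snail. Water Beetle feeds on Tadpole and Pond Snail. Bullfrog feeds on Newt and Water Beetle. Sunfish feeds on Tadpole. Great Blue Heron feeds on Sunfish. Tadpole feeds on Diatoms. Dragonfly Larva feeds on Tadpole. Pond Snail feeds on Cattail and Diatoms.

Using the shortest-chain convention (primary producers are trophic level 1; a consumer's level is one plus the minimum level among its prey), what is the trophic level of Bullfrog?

Cattail is a producer → level 1.
Pond Snail eats Cattail → level 2.
Water Beetle eats Pond Snail → level 3.
Bullfrog eats Water Beetle → level 4.
No prey of Bullfrog is below level 3, so 4 is the minimum.

Trophic level 4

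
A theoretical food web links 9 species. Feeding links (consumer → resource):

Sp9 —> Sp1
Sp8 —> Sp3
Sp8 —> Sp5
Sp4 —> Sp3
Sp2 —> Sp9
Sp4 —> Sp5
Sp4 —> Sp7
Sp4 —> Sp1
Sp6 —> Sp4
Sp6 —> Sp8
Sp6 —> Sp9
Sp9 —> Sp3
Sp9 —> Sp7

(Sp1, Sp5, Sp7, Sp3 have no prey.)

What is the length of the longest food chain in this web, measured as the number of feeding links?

One longest chain: Sp1 → Sp9 → Sp2.
It has 3 species and 2 links.

2 links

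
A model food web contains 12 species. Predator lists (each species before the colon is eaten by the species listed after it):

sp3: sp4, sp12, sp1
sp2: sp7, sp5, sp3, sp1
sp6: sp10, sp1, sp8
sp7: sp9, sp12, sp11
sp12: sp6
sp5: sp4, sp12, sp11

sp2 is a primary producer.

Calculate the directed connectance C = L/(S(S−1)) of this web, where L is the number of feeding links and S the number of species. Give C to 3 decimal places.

C = 0.129

The web has S = 12 species and L = 17 feeding links.
C = L / (S(S−1)) = 17 / 132 = 0.1288 ≈ 0.129.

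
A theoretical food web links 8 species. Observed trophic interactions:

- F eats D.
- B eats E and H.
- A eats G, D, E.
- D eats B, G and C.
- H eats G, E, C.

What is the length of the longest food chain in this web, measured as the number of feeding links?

4 links

One longest chain: G → H → B → D → A.
It has 5 species and 4 links.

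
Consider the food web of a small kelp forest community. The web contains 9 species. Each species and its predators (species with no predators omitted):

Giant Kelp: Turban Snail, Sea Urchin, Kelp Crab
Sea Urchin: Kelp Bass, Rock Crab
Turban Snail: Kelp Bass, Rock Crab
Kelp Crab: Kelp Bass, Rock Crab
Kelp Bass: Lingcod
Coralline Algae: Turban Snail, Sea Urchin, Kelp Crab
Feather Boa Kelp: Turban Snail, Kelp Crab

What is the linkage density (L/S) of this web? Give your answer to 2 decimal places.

There are L = 15 links among S = 9 species.
L/S = 15/9 = 1.6667 ≈ 1.67.

L/S = 1.67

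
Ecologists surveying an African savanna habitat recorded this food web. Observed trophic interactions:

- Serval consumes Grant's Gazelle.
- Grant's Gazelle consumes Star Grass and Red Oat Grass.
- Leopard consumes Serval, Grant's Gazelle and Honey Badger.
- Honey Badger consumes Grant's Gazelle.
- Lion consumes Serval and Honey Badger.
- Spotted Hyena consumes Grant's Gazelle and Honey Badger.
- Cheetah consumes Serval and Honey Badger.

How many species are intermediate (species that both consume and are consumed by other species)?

Intermediate species (has both prey and predators): Grant's Gazelle, Honey Badger, Serval.
Count: 3.

3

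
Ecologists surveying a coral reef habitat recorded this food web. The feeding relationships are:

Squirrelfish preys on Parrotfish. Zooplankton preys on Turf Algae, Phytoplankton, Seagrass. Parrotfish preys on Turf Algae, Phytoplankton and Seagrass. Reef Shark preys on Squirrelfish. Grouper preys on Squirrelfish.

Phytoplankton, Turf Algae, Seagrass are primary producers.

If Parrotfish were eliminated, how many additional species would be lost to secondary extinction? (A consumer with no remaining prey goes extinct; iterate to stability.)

Remove Parrotfish.
Round 1: Squirrelfish (all prey gone) → extinct.
Round 2: Reef Shark (all prey gone), Grouper (all prey gone) → extinct.
No further losses. Total secondary extinctions: 3.

3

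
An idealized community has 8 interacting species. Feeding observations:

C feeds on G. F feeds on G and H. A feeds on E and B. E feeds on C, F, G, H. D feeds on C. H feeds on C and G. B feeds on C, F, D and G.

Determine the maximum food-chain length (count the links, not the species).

One longest chain: G → C → H → F → E → A.
It has 6 species and 5 links.

5 links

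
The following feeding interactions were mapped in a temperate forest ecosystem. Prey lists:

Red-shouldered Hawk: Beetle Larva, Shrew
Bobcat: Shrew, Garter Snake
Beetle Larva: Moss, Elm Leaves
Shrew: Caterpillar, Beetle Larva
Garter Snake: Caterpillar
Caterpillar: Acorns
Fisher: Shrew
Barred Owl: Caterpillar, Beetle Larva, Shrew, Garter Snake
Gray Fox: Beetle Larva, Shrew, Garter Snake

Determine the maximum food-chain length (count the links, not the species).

One longest chain: Acorns → Caterpillar → Shrew → Bobcat.
It has 4 species and 3 links.

3 links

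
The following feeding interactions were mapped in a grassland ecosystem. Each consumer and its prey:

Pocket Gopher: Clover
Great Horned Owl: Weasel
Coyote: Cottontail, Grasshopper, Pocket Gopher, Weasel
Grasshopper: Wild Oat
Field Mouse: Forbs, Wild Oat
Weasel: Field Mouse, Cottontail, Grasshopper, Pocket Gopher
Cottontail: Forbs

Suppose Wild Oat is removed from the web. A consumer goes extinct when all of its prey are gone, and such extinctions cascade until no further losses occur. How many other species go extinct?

Remove Wild Oat.
Round 1: Grasshopper (all prey gone) → extinct.
No further losses. Total secondary extinctions: 1.

1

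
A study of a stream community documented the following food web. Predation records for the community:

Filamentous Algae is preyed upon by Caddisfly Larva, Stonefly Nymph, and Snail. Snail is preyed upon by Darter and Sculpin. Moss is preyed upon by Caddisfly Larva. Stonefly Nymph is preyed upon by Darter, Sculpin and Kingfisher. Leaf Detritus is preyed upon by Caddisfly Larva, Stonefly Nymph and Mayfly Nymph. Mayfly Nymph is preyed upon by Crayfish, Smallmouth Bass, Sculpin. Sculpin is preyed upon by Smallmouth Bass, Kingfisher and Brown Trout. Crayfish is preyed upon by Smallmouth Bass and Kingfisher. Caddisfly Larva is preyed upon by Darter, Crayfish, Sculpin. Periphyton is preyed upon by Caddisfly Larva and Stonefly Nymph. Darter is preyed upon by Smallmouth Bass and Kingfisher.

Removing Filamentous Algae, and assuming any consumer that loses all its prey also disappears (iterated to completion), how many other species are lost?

1

Remove Filamentous Algae.
Round 1: Snail (all prey gone) → extinct.
No further losses. Total secondary extinctions: 1.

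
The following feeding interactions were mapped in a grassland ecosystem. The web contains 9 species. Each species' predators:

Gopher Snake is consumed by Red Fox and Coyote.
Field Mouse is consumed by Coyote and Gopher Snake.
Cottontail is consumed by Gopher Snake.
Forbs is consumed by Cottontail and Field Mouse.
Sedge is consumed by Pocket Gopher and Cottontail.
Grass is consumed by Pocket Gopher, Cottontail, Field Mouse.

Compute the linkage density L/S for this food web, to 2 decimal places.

There are L = 12 links among S = 9 species.
L/S = 12/9 = 1.3333 ≈ 1.33.

L/S = 1.33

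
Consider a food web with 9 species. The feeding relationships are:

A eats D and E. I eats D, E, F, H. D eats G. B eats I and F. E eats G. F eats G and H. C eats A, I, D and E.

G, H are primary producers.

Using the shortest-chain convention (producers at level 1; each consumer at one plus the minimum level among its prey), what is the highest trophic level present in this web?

Producers (level 1): G, H.
Following each consumer down to its lowest-level prey: G → E → A (levels 1 through 3).
All prey of A (E 2, D 2) are at level 2 or above, so A is at level 1 + 2 = 3.
Every consumer has at least one prey at level 2 or below, so none exceeds level 3.

3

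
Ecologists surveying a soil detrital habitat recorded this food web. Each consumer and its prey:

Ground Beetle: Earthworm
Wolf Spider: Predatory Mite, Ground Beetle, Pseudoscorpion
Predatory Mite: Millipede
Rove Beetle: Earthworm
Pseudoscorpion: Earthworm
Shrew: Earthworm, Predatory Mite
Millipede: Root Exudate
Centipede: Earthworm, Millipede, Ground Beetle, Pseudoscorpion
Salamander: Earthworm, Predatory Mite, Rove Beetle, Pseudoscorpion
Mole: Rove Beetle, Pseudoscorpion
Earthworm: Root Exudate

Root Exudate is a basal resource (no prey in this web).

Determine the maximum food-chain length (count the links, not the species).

3 links

One longest chain: Root Exudate → Millipede → Predatory Mite → Salamander.
It has 4 species and 3 links.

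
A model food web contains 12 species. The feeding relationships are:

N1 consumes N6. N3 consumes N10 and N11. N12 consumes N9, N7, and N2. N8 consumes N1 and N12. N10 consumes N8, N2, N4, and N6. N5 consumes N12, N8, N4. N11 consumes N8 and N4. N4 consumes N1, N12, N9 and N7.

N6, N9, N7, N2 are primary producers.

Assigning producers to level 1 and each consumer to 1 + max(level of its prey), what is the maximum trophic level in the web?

5

Producers (level 1): N6, N9, N7, N2.
N9 → N12 → N8 → N10 → N3 gives N3 level 5.
No species has a prey at level 5, so no species reaches level 6.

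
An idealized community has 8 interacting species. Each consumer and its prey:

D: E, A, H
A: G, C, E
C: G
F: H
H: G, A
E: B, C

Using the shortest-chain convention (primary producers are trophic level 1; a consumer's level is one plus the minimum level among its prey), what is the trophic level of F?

Trophic level 3

G is a producer → level 1.
H eats G → level 2.
F eats H → level 3.
No prey of F is below level 2, so 3 is the minimum.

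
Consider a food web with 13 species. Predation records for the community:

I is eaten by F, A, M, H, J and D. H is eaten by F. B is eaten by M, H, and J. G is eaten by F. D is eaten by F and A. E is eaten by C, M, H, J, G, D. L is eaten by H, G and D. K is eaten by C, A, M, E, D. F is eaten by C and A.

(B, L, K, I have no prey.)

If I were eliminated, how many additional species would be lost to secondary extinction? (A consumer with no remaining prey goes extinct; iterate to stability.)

0

Remove I.
Every predator of it retains at least one other prey: J still has B, E; M still has B, K, E; H still has B, L, E; D still has L, K, E; F still has G, H, D; A still has K, D, F.
No consumer loses all prey, so no secondary extinctions occur.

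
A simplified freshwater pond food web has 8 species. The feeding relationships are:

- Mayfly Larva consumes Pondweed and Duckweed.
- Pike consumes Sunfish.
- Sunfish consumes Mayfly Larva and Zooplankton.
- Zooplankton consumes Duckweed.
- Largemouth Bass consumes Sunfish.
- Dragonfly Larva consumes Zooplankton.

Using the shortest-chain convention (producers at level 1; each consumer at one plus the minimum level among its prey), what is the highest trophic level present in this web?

Producers (level 1): Pondweed, Duckweed.
Following each consumer down to its lowest-level prey: Duckweed → Zooplankton → Sunfish → Largemouth Bass (levels 1 through 4).
All prey of Largemouth Bass (Sunfish 3) are at level 3 or above, so Largemouth Bass is at level 1 + 3 = 4.
Every consumer has at least one prey at level 3 or below, so none exceeds level 4.

4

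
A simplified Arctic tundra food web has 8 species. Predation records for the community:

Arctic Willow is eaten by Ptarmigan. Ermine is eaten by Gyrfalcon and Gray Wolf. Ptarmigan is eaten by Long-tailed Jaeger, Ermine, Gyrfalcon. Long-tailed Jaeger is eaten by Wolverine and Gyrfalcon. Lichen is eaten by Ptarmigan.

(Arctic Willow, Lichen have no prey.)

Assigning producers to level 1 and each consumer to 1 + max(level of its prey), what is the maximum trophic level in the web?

Producers (level 1): Arctic Willow, Lichen.
Arctic Willow → Ptarmigan → Ermine → Gyrfalcon gives Gyrfalcon level 4.
No species has a prey at level 4, so no species reaches level 5.

4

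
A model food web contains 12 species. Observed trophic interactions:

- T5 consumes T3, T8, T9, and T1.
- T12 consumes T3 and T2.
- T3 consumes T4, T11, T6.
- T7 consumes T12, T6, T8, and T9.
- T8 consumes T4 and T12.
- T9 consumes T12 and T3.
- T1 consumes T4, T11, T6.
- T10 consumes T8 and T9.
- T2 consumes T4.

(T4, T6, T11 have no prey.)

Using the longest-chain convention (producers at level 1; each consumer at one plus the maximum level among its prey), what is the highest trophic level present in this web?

5

Producers (level 1): T4, T6, T11.
T4 → T2 → T12 → T9 → T7 gives T7 level 5.
No species has a prey at level 5, so no species reaches level 6.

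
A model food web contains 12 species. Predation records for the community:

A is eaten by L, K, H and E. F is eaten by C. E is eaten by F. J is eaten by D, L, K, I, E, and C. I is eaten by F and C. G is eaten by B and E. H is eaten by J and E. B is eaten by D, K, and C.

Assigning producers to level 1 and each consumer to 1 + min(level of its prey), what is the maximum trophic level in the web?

Producers (level 1): G, A.
Following each consumer down to its lowest-level prey: A → H → J → I (levels 1 through 4).
All prey of I (J 3) are at level 3 or above, so I is at level 1 + 3 = 4.
Every consumer has at least one prey at level 3 or below, so none exceeds level 4.

4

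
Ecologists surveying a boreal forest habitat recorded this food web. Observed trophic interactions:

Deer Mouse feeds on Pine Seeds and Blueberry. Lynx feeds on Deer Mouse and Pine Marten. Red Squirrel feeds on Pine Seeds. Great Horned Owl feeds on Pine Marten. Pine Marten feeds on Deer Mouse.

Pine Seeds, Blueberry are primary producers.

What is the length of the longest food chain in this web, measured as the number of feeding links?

3 links

One longest chain: Pine Seeds → Deer Mouse → Pine Marten → Great Horned Owl.
It has 4 species and 3 links.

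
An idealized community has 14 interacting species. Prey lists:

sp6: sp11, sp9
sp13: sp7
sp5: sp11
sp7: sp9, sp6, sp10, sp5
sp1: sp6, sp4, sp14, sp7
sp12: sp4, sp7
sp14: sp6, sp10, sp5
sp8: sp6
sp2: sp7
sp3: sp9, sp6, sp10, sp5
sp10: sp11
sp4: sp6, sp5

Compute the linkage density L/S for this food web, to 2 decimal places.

L/S = 1.86

There are L = 26 links among S = 14 species.
L/S = 26/14 = 1.8571 ≈ 1.86.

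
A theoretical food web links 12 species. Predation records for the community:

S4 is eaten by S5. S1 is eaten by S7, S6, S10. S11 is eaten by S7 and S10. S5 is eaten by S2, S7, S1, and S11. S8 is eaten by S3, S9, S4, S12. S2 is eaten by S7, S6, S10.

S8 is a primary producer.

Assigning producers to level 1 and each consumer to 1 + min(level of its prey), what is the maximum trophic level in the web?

5

Producers (level 1): S8.
Following each consumer down to its lowest-level prey: S8 → S4 → S5 → S1 → S6 (levels 1 through 5).
All prey of S6 (S1 4, S2 4) are at level 4 or above, so S6 is at level 1 + 4 = 5.
Every consumer has at least one prey at level 4 or below, so none exceeds level 5.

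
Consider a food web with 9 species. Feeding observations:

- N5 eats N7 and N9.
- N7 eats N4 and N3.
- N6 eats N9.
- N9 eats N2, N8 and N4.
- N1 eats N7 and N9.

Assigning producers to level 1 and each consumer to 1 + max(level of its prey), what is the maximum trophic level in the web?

Producers (level 1): N8, N3, N2, N4.
N8 → N9 → N6 gives N6 level 3.
No species has a prey at level 3, so no species reaches level 4.

3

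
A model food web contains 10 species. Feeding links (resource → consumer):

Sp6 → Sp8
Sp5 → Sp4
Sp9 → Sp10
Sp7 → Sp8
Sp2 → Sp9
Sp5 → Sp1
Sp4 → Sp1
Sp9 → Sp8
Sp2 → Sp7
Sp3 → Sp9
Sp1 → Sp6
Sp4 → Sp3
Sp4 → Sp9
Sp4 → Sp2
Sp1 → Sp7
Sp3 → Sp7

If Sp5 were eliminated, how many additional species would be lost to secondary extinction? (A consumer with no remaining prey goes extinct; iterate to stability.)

9

Remove Sp5.
Round 1: Sp4 (all prey gone) → extinct.
Round 2: Sp3 (all prey gone), Sp2 (all prey gone), Sp1 (all prey gone) → extinct.
Round 3: Sp6 (all prey gone), Sp9 (all prey gone), Sp7 (all prey gone) → extinct.
Round 4: Sp8 (all prey gone), Sp10 (all prey gone) → extinct.
No further losses. Total secondary extinctions: 9.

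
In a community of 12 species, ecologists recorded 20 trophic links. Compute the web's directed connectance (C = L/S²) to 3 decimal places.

C = 0.139

The web has S = 12 species and L = 20 feeding links.
C = L / S² = 20 / 144 = 0.1389 ≈ 0.139.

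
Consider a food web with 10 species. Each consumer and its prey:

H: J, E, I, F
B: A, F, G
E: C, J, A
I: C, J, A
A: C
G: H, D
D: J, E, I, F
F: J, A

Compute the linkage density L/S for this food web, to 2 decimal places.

L/S = 2.20

There are L = 22 links among S = 10 species.
L/S = 22/10 = 2.2000 ≈ 2.20.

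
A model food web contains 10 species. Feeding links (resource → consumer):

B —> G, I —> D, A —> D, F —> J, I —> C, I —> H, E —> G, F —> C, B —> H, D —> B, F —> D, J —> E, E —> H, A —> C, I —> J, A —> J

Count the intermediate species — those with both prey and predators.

4

Intermediate species (has both prey and predators): J, D, B, E.
Count: 4.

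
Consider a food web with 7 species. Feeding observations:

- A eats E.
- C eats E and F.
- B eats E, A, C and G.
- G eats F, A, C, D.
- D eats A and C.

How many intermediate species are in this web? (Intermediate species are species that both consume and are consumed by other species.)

Intermediate species (has both prey and predators): C, A, D, G.
Count: 4.

4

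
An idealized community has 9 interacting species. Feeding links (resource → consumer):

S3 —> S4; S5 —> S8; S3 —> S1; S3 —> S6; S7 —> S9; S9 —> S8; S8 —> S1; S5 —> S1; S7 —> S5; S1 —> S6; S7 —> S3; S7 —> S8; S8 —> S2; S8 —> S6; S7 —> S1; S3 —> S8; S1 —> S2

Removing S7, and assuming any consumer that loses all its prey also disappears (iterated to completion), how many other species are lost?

Remove S7.
Round 1: S9 (all prey gone), S3 (all prey gone), S5 (all prey gone) → extinct.
Round 2: S8 (all prey gone), S4 (all prey gone) → extinct.
Round 3: S1 (all prey gone) → extinct.
Round 4: S6 (all prey gone), S2 (all prey gone) → extinct.
No further losses. Total secondary extinctions: 8.

8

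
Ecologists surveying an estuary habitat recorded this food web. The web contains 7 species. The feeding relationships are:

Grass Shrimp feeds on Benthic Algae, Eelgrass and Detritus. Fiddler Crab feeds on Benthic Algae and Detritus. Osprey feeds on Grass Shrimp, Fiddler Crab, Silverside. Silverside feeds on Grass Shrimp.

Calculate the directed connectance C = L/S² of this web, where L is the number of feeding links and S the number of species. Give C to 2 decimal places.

The web has S = 7 species and L = 9 feeding links.
C = L / S² = 9 / 49 = 0.1837 ≈ 0.18.

C = 0.18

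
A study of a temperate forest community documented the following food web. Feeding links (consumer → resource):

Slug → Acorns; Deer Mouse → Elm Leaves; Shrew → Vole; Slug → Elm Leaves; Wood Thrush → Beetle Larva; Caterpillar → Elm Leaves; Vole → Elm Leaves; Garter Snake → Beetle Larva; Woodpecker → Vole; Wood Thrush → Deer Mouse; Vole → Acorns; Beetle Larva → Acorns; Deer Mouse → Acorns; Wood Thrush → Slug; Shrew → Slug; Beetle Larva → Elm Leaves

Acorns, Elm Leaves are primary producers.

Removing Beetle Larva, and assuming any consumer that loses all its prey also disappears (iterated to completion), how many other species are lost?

Remove Beetle Larva.
Round 1: Garter Snake (all prey gone) → extinct.
No further losses. Total secondary extinctions: 1.

1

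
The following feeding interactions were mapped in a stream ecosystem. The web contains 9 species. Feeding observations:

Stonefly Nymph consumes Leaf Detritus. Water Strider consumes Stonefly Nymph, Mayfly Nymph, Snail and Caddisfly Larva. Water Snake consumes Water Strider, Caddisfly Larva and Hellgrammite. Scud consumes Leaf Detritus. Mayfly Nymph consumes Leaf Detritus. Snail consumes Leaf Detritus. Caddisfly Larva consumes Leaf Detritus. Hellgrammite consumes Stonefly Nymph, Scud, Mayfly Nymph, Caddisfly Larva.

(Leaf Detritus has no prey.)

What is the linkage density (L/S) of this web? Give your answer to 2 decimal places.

There are L = 16 links among S = 9 species.
L/S = 16/9 = 1.7778 ≈ 1.78.

L/S = 1.78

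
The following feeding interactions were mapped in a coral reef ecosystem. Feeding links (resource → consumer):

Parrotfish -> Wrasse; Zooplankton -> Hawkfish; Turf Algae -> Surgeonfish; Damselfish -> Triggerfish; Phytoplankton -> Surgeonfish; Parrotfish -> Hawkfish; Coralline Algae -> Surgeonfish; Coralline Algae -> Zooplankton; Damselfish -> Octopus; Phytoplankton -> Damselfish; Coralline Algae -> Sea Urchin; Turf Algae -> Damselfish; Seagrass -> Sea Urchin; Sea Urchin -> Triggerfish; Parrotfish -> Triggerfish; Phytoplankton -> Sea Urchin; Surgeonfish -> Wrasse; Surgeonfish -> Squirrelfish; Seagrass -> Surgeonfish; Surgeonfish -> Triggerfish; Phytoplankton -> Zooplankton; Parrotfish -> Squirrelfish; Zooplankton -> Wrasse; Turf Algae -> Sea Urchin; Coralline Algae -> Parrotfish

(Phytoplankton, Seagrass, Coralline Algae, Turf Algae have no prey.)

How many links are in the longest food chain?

One longest chain: Coralline Algae → Parrotfish → Triggerfish.
It has 3 species and 2 links.

2 links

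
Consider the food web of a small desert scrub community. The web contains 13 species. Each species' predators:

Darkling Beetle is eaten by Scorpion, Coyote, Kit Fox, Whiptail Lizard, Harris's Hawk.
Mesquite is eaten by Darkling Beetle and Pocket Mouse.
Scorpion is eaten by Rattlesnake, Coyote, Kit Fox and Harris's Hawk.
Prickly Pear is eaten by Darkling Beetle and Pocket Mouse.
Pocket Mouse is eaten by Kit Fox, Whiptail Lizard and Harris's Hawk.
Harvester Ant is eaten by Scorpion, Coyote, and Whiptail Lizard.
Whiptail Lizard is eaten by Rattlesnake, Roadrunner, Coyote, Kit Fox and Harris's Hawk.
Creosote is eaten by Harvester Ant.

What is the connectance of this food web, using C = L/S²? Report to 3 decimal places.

C = 0.148

The web has S = 13 species and L = 25 feeding links.
C = L / S² = 25 / 169 = 0.1479 ≈ 0.148.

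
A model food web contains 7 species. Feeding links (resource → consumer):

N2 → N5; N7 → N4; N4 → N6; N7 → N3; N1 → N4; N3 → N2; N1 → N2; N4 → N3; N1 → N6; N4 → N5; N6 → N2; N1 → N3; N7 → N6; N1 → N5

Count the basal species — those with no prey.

Basal species (no prey listed): N1, N7.
Count: 2.

2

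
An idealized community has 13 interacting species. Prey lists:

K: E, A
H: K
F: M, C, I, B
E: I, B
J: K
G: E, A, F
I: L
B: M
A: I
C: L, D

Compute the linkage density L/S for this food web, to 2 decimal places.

There are L = 18 links among S = 13 species.
L/S = 18/13 = 1.3846 ≈ 1.38.

L/S = 1.38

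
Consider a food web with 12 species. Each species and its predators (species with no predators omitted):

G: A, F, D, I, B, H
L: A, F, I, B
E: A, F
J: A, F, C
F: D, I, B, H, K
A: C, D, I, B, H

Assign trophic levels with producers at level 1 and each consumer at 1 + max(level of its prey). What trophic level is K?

Trophic level 3

G is a producer → level 1.
F eats G (level 1); other prey at levels: J 1, E 1, L 1 → level 2.
K eats F → level 3.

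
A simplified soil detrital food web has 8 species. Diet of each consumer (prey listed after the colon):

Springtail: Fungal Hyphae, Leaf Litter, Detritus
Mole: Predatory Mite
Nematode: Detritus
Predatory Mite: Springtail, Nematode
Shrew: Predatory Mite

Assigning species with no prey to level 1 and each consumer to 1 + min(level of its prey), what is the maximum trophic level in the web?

4

Basal resources (level 1): Fungal Hyphae, Leaf Litter, Detritus.
Following each consumer down to its lowest-level prey: Fungal Hyphae → Springtail → Predatory Mite → Mole (levels 1 through 4).
All prey of Mole (Predatory Mite 3) are at level 3 or above, so Mole is at level 1 + 3 = 4.
Every consumer has at least one prey at level 3 or below, so none exceeds level 4.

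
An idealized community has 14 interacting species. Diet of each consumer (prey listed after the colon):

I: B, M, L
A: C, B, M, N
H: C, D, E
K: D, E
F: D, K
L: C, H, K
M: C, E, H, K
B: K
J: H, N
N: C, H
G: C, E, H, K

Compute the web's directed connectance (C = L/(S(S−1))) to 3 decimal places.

C = 0.165

The web has S = 14 species and L = 30 feeding links.
C = L / (S(S−1)) = 30 / 182 = 0.1648 ≈ 0.165.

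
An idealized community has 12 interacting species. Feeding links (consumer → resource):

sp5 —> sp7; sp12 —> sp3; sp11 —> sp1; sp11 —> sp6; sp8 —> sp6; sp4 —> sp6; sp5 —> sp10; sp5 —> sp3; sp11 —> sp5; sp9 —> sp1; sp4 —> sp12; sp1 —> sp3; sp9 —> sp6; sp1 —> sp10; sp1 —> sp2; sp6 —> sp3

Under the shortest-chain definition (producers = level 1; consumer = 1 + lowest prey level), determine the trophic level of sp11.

Trophic level 3

sp3 is a producer → level 1.
sp6 eats sp3 → level 2.
sp11 eats sp6 → level 3.
No prey of sp11 is below level 2, so 3 is the minimum.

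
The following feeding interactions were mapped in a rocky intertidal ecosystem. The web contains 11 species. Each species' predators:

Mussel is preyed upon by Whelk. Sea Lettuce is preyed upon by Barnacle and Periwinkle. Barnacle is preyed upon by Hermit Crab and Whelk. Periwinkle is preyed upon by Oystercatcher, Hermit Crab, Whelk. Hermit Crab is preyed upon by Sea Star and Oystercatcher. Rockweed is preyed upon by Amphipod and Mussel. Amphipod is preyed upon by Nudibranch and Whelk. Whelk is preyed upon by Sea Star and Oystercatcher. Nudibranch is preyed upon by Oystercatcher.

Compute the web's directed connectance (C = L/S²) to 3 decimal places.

The web has S = 11 species and L = 17 feeding links.
C = L / S² = 17 / 121 = 0.1405 ≈ 0.140.

C = 0.140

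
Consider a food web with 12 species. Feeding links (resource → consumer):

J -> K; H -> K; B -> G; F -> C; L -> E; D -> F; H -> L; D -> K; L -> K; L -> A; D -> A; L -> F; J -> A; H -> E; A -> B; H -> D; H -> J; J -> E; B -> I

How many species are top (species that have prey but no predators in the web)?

5

Top species (has prey, but nothing eats it): E, K, C, I, G.
Count: 5.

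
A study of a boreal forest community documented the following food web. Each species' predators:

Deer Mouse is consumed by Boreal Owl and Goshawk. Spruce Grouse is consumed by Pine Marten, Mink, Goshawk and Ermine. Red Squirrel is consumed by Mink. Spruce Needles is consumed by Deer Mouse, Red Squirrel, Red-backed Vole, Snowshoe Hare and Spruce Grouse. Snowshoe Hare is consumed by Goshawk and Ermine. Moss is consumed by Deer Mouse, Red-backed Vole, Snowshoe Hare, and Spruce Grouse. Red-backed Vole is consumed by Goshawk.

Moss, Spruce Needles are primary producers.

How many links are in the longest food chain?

One longest chain: Moss → Spruce Grouse → Pine Marten.
It has 3 species and 2 links.

2 links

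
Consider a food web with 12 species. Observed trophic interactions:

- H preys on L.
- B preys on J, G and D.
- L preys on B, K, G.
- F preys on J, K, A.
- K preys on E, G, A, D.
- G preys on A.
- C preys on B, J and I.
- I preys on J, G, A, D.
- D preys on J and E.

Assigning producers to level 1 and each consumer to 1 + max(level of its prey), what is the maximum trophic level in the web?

Producers (level 1): J, E, A.
A → G → K → L → H gives H level 5.
No species has a prey at level 5, so no species reaches level 6.

5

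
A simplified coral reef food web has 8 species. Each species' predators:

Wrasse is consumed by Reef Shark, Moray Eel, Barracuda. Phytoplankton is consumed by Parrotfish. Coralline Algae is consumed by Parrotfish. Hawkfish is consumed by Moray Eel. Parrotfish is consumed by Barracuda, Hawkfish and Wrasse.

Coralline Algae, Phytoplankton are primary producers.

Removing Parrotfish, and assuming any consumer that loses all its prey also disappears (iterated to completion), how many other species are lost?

5

Remove Parrotfish.
Round 1: Wrasse (all prey gone), Hawkfish (all prey gone) → extinct.
Round 2: Barracuda (all prey gone), Moray Eel (all prey gone), Reef Shark (all prey gone) → extinct.
No further losses. Total secondary extinctions: 5.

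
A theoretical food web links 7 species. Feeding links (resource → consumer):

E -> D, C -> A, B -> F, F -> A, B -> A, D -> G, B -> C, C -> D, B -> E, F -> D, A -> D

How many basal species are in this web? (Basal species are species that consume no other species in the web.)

Basal species (no prey listed): B.
Count: 1.

1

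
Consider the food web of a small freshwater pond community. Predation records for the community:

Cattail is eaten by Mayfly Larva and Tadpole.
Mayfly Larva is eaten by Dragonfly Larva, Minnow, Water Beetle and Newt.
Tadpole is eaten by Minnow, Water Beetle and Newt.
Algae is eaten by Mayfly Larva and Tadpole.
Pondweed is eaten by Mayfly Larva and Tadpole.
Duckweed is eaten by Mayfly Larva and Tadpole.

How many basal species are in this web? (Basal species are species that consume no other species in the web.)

4

Basal species (no prey listed): Duckweed, Cattail, Algae, Pondweed.
Count: 4.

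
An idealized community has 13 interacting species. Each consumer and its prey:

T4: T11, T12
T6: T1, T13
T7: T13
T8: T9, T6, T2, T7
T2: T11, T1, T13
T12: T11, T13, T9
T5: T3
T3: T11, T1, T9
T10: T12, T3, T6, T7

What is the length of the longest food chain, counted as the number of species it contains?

One longest chain: T13 → T7 → T8.
It has 3 species and 2 links.

3 species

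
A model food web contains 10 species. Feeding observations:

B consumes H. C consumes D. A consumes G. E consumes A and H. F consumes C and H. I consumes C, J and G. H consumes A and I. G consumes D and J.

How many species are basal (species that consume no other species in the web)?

Basal species (no prey listed): D, J.
Count: 2.

2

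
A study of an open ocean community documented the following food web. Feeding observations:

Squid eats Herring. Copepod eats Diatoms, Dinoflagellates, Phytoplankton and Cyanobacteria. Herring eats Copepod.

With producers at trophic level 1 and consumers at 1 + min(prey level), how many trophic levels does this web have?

4

Producers (level 1): Dinoflagellates, Phytoplankton, Diatoms, Cyanobacteria.
Following each consumer down to its lowest-level prey: Dinoflagellates → Copepod → Herring → Squid (levels 1 through 4).
All prey of Squid (Herring 3) are at level 3 or above, so Squid is at level 1 + 3 = 4.
Every consumer has at least one prey at level 3 or below, so none exceeds level 4.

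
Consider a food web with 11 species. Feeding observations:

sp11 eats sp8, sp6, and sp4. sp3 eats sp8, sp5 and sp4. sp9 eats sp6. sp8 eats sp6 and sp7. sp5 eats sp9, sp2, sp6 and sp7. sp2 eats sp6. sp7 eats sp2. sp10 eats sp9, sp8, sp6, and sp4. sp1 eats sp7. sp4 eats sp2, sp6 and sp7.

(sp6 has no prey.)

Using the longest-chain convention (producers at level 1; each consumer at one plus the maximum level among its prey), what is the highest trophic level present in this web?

5

Producers (level 1): sp6.
sp6 → sp2 → sp7 → sp8 → sp11 gives sp11 level 5.
No species has a prey at level 5, so no species reaches level 6.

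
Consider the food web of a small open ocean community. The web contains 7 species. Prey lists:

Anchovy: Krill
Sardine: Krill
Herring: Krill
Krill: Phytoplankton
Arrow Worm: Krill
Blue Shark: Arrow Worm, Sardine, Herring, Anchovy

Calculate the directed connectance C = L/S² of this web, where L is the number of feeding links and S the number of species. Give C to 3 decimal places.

The web has S = 7 species and L = 9 feeding links.
C = L / S² = 9 / 49 = 0.1837 ≈ 0.184.

C = 0.184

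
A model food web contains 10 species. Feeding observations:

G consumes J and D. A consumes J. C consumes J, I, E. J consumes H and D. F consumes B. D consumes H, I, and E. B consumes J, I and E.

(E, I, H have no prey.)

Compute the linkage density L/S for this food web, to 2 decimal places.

There are L = 15 links among S = 10 species.
L/S = 15/10 = 1.5000 ≈ 1.50.

L/S = 1.50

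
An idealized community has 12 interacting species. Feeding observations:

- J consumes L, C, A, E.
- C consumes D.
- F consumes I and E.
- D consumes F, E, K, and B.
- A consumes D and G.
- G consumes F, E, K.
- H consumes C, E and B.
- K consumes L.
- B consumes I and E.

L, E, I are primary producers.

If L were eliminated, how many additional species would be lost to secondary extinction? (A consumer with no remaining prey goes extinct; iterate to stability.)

1

Remove L.
Round 1: K (all prey gone) → extinct.
No further losses. Total secondary extinctions: 1.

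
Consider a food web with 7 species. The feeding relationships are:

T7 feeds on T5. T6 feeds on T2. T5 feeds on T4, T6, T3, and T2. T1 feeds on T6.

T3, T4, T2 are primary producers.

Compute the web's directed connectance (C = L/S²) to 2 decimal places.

C = 0.14

The web has S = 7 species and L = 7 feeding links.
C = L / S² = 7 / 49 = 0.1429 ≈ 0.14.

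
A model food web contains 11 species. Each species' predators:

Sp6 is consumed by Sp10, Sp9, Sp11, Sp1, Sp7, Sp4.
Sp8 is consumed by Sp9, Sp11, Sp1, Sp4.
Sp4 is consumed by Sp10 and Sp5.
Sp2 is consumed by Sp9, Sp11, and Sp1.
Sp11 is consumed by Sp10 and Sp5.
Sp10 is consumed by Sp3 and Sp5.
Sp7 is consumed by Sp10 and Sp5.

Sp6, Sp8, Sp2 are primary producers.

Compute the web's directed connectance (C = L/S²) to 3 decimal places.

C = 0.174

The web has S = 11 species and L = 21 feeding links.
C = L / S² = 21 / 121 = 0.1736 ≈ 0.174.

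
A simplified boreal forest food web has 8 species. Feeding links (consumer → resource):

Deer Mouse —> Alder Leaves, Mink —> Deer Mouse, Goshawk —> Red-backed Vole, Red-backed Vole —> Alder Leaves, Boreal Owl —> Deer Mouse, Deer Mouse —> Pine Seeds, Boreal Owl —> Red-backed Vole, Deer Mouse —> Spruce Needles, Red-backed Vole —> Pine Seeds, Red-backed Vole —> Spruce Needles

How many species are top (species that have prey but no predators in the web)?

3

Top species (has prey, but nothing eats it): Boreal Owl, Mink, Goshawk.
Count: 3.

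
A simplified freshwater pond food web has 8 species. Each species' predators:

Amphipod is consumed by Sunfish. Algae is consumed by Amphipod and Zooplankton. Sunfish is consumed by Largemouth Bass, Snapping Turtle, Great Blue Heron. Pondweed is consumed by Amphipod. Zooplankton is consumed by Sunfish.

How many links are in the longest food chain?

3 links

One longest chain: Algae → Zooplankton → Sunfish → Great Blue Heron.
It has 4 species and 3 links.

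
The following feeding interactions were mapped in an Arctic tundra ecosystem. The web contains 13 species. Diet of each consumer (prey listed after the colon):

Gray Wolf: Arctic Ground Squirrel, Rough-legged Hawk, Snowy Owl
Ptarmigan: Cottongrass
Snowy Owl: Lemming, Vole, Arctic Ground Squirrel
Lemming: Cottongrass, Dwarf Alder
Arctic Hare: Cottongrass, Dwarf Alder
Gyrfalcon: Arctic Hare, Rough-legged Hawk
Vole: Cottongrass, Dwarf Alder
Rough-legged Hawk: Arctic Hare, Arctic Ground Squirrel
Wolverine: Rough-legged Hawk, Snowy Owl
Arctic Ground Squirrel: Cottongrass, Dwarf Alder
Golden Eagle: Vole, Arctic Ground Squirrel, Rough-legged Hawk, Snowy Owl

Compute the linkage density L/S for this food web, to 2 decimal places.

L/S = 1.92

There are L = 25 links among S = 13 species.
L/S = 25/13 = 1.9231 ≈ 1.92.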